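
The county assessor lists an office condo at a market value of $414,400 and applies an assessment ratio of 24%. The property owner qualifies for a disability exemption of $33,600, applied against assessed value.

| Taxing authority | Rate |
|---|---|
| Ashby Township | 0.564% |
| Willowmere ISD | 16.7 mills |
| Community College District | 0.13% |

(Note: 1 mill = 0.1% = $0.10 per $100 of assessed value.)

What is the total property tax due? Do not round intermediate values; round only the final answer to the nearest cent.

Assessed value = $414,400 × 0.24 = $99,456
Taxable value = $99,456 − $33,600 = $65,856
Ashby Township: $65,856 × 0.00564 = $371.42784
Willowmere ISD: $65,856 × 0.0167 = $1,099.7952
Community College District: $65,856 × 0.0013 = $85.6128
Total = $1,556.83584

$1,556.84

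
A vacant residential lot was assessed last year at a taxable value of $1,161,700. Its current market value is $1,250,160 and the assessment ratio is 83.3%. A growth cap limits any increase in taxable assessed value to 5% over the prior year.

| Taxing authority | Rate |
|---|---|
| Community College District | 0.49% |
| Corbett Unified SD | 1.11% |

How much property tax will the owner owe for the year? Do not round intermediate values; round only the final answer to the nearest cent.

Uncapped assessed value = $1,250,160 × 0.833 = $1,041,383.28
Cap limit = $1,161,700 × 1.05 = $1,219,785
Taxable assessed value = min($1,041,383.28, $1,219,785) = $1,041,383.28 (cap does not bind)
Community College District: $1,041,383.28 × 0.0049 = $5,102.778072
Corbett Unified SD: $1,041,383.28 × 0.0111 = $11,559.354408
Total = $16,662.13248

$16,662.13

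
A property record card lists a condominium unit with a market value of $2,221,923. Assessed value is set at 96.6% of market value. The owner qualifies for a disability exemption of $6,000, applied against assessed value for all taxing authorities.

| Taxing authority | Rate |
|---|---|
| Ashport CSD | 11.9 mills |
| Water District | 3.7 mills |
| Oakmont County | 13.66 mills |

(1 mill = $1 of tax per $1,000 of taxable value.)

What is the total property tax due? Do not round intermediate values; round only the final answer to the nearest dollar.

$62,627

Assessed value = $2,221,923 × 0.966 = $2,146,377.618
Taxable value = $2,146,377.618 − $6,000 = $2,140,377.618
Ashport CSD: $2,140,377.618 × 0.0119 = $25,470.4936542
Water District: $2,140,377.618 × 0.0037 = $7,919.3971866
Oakmont County: $2,140,377.618 × 0.01366 = $29,237.55826188
Total = $25,470.4936542 + $7,919.3971866 + $29,237.55826188 = $62,627.44910268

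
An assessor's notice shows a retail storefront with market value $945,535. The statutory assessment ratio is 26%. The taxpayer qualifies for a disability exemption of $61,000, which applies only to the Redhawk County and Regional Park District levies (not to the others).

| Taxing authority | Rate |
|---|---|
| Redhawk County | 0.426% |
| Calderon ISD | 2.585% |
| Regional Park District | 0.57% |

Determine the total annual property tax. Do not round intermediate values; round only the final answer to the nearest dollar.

$8,196

Assessed value = $945,535 × 0.26 = $245,839.1
Redhawk County: ($245,839.1 − $61,000) × 0.00426 = $184,839.1 × 0.00426 = $787.414566
Calderon ISD: $245,839.1 × 0.02585 = $6,354.940735
Regional Park District: ($245,839.1 − $61,000) × 0.0057 = $184,839.1 × 0.0057 = $1,053.58287
Total = $8,195.938171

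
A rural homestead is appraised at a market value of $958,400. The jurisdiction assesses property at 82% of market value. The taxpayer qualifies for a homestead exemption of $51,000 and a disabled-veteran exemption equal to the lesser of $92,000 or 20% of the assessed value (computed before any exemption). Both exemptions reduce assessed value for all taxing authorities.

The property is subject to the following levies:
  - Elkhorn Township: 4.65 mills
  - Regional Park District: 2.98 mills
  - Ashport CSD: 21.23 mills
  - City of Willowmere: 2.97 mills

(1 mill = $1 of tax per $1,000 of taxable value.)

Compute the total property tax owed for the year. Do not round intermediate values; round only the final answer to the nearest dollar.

Assessed value = $958,400 × 0.82 = $785,888
Disabled-veteran exemption = min($92,000, 20% × $785,888) = min($92,000, $157,177.6) = $92,000 (dollar cap binds)
Taxable value = $785,888 − $51,000 − $92,000 = $642,888
Elkhorn Township: $642,888 × 0.00465 = $2,989.4292
Regional Park District: $642,888 × 0.00298 = $1,915.80624
Ashport CSD: $642,888 × 0.02123 = $13,648.51224
City of Willowmere: $642,888 × 0.00297 = $1,909.37736
Total = $20,463.12504

$20,463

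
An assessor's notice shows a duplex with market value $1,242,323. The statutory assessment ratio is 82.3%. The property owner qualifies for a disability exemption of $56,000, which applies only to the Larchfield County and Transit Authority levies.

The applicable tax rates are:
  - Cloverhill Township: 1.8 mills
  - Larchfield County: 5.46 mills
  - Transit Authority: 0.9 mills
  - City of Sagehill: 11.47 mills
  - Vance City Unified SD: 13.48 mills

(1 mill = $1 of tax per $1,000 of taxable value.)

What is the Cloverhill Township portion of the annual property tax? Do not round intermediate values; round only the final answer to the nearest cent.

Assessed value = $1,242,323 × 0.823 = $1,022,431.829
Cloverhill Township taxable value = $1,022,431.829 (exemption does not apply)
Cloverhill Township levy = $1,022,431.829 × 0.0018 = $1,840.3772922

$1,840.38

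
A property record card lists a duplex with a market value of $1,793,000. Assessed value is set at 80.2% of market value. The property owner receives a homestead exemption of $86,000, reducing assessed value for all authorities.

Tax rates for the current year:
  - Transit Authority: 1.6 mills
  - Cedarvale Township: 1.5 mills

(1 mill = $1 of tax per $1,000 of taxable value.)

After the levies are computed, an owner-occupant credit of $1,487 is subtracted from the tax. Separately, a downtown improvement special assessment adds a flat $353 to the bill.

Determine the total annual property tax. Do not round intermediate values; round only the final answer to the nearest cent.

$3,057.16

Assessed value = $1,793,000 × 0.802 = $1,437,986
Taxable value = $1,437,986 − $86,000 = $1,351,986
Transit Authority: $1,351,986 × 0.0016 = $2,163.1776
Cedarvale Township: $1,351,986 × 0.0015 = $2,027.979
Levies subtotal = $4,191.1566
After credit = $4,191.1566 − $1,487 = $2,704.1566
Total = $2,704.1566 + $353 = $3,057.1566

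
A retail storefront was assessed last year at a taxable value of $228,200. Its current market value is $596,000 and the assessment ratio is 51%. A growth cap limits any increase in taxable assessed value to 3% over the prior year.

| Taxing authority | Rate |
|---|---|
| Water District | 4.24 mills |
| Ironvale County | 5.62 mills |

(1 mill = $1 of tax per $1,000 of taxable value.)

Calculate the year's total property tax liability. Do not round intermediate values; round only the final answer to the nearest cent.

$2,317.55

Uncapped assessed value = $596,000 × 0.51 = $303,960
Cap limit = $228,200 × 1.03 = $235,046
Taxable assessed value = min($303,960, $235,046) = $235,046 (cap binds)
Water District: $235,046 × 0.00424 = $996.59504
Ironvale County: $235,046 × 0.00562 = $1,320.95852
Total = $2,317.55356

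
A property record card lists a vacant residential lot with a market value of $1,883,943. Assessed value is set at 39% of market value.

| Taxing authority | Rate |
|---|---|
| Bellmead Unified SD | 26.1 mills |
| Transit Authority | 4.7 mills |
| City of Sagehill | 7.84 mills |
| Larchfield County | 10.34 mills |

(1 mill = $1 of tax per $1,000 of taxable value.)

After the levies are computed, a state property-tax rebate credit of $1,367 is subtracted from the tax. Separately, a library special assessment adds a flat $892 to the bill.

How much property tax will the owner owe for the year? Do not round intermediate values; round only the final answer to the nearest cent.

Assessed value = $1,883,943 × 0.39 = $734,737.77
Bellmead Unified SD: $734,737.77 × 0.0261 = $19,176.655797
Transit Authority: $734,737.77 × 0.0047 = $3,453.267519
City of Sagehill: $734,737.77 × 0.00784 = $5,760.3441168
Larchfield County: $734,737.77 × 0.01034 = $7,597.1885418
Levies subtotal = $35,987.4559746
After credit = $35,987.4559746 − $1,367 = $34,620.4559746
Total = $34,620.4559746 + $892 = $35,512.4559746

$35,512.46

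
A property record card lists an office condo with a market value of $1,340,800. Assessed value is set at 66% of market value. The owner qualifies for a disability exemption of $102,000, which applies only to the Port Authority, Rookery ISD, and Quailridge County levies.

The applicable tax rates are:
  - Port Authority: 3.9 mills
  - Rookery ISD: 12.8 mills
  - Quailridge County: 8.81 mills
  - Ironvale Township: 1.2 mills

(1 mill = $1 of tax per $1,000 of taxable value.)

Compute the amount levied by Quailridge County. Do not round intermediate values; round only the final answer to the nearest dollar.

Assessed value = $1,340,800 × 0.66 = $884,928
Quailridge County taxable value = $884,928 − $102,000 = $782,928
Quailridge County levy = $782,928 × 0.00881 = $6,897.59568

$6,898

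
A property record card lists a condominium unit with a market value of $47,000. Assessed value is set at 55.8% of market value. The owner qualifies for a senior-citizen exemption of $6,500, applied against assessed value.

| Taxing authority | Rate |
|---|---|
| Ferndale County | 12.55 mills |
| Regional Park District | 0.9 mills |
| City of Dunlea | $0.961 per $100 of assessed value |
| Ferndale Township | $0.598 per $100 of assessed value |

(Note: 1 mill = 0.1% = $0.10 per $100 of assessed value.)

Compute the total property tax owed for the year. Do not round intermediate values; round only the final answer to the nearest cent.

$572.84

Assessed value = $47,000 × 0.558 = $26,226
Taxable value = $26,226 − $6,500 = $19,726
Ferndale County: $19,726 × 0.01255 = $247.5613
Regional Park District: $19,726 × 0.0009 = $17.7534
City of Dunlea: $19,726 × 0.00961 = $189.56686
Ferndale Township: $19,726 × 0.00598 = $117.96148
Total = $572.84304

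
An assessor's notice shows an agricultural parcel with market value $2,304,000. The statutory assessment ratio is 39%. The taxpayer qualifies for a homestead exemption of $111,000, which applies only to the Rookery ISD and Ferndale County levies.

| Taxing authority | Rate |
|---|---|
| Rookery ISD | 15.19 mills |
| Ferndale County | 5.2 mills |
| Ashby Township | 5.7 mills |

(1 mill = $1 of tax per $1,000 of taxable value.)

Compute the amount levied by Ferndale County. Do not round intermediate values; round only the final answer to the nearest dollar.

Assessed value = $2,304,000 × 0.39 = $898,560
Ferndale County taxable value = $898,560 − $111,000 = $787,560
Ferndale County levy = $787,560 × 0.0052 = $4,095.312

$4,095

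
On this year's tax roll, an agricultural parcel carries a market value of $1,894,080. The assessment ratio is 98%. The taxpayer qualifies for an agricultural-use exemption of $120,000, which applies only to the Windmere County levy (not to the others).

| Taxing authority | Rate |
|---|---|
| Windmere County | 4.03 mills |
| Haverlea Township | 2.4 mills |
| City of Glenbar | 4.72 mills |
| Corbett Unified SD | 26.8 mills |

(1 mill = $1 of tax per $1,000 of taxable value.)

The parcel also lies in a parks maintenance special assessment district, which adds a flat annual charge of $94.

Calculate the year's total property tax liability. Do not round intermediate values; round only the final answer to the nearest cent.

$70,053.13

Assessed value = $1,894,080 × 0.98 = $1,856,198.4
Windmere County: ($1,856,198.4 − $120,000) × 0.00403 = $1,736,198.4 × 0.00403 = $6,996.879552
Haverlea Township: $1,856,198.4 × 0.0024 = $4,454.87616
City of Glenbar: $1,856,198.4 × 0.00472 = $8,761.256448
Corbett Unified SD: $1,856,198.4 × 0.0268 = $49,746.11712
Levies subtotal = $69,959.12928
Total = $69,959.12928 + $94 = $70,053.12928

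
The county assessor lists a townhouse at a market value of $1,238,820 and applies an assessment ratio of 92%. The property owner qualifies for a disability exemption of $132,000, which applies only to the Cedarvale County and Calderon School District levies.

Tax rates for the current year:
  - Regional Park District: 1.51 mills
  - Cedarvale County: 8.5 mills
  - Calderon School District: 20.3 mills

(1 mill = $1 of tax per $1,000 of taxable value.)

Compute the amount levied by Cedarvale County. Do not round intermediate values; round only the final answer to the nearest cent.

Assessed value = $1,238,820 × 0.92 = $1,139,714.4
Cedarvale County taxable value = $1,139,714.4 − $132,000 = $1,007,714.4
Cedarvale County levy = $1,007,714.4 × 0.0085 = $8,565.5724

$8,565.57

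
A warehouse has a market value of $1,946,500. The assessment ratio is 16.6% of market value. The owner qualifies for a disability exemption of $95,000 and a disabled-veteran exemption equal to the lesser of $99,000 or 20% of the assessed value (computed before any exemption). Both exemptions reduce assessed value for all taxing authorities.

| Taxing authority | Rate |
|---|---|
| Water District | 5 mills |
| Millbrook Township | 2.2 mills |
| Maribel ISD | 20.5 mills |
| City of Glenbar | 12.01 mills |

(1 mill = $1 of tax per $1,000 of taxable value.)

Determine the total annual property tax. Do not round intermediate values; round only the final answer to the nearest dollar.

Assessed value = $1,946,500 × 0.166 = $323,119
Disabled-veteran exemption = min($99,000, 20% × $323,119) = min($99,000, $64,623.8) = $64,623.8 (percentage binds)
Taxable value = $323,119 − $95,000 − $64,623.8 = $163,495.2
Water District: $163,495.2 × 0.005 = $817.476
Millbrook Township: $163,495.2 × 0.0022 = $359.68944
Maribel ISD: $163,495.2 × 0.0205 = $3,351.6516
City of Glenbar: $163,495.2 × 0.01201 = $1,963.577352
Total = $6,492.394392

$6,492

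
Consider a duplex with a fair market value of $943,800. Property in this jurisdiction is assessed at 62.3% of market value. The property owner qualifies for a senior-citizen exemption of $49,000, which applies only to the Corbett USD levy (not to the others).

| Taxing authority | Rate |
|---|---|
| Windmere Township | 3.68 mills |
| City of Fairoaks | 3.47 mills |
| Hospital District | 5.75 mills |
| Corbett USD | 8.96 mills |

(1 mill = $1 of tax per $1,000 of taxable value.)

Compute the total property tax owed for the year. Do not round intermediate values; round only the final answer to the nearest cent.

$12,414.36

Assessed value = $943,800 × 0.623 = $587,987.4
Windmere Township: $587,987.4 × 0.00368 = $2,163.793632
City of Fairoaks: $587,987.4 × 0.00347 = $2,040.316278
Hospital District: $587,987.4 × 0.00575 = $3,380.92755
Corbett USD: ($587,987.4 − $49,000) × 0.00896 = $538,987.4 × 0.00896 = $4,829.327104
Total = $12,414.364564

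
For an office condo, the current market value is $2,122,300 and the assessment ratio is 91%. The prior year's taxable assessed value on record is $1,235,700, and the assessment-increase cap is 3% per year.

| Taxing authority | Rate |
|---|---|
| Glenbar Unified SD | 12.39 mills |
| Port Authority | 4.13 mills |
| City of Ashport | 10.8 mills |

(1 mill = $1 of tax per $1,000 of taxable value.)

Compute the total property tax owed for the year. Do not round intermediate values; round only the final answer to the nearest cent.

$34,772.10

Uncapped assessed value = $2,122,300 × 0.91 = $1,931,293
Cap limit = $1,235,700 × 1.03 = $1,272,771
Taxable assessed value = min($1,931,293, $1,272,771) = $1,272,771 (cap binds)
Glenbar Unified SD: $1,272,771 × 0.01239 = $15,769.63269
Port Authority: $1,272,771 × 0.00413 = $5,256.54423
City of Ashport: $1,272,771 × 0.0108 = $13,745.9268
Total = $34,772.10372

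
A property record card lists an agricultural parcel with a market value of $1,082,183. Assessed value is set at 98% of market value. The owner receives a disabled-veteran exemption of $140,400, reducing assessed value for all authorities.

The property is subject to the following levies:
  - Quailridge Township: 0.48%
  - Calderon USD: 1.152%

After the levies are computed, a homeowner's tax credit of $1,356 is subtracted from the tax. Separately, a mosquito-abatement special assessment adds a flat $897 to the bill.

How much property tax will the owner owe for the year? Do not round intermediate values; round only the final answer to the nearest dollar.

$14,558

Assessed value = $1,082,183 × 0.98 = $1,060,539.34
Taxable value = $1,060,539.34 − $140,400 = $920,139.34
Quailridge Township: $920,139.34 × 0.0048 = $4,416.668832
Calderon USD: $920,139.34 × 0.01152 = $10,600.0051968
Levies subtotal = $15,016.6740288
After credit = $15,016.6740288 − $1,356 = $13,660.6740288
Total = $13,660.6740288 + $897 = $14,557.6740288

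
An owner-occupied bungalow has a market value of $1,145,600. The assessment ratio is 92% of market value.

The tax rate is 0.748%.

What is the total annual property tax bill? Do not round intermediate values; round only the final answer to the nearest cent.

Assessed value = $1,145,600 × 0.92 = $1,053,952
Tax = $1,053,952 × 0.00748 = $7,883.56096

$7,883.56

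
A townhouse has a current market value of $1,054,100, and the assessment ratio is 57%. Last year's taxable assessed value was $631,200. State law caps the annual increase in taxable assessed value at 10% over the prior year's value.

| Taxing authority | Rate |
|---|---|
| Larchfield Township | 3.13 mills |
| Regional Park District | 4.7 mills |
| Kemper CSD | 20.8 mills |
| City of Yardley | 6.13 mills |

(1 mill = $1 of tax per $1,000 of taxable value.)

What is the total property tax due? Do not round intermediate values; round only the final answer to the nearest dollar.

Uncapped assessed value = $1,054,100 × 0.57 = $600,837
Cap limit = $631,200 × 1.1 = $694,320
Taxable assessed value = min($600,837, $694,320) = $600,837 (cap does not bind)
Larchfield Township: $600,837 × 0.00313 = $1,880.61981
Regional Park District: $600,837 × 0.0047 = $2,823.9339
Kemper CSD: $600,837 × 0.0208 = $12,497.4096
City of Yardley: $600,837 × 0.00613 = $3,683.13081
Total = $20,885.09412

$20,885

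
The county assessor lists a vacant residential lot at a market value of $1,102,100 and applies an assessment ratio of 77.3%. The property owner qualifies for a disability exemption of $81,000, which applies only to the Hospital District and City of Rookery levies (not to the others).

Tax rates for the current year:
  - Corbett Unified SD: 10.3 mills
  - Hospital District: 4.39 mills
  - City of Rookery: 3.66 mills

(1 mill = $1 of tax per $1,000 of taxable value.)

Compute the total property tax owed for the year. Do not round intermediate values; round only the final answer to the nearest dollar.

Assessed value = $1,102,100 × 0.773 = $851,923.3
Corbett Unified SD: $851,923.3 × 0.0103 = $8,774.80999
Hospital District: ($851,923.3 − $81,000) × 0.00439 = $770,923.3 × 0.00439 = $3,384.353287
City of Rookery: ($851,923.3 − $81,000) × 0.00366 = $770,923.3 × 0.00366 = $2,821.579278
Total = $14,980.742555

$14,981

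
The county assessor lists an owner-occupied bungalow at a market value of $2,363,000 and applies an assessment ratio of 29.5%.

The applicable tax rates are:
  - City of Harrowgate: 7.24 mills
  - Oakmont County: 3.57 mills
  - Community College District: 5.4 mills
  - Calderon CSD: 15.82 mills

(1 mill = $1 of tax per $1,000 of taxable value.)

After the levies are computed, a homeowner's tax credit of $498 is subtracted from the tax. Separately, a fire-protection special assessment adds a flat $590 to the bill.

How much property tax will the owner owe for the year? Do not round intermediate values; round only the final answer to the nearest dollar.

$22,420

Assessed value = $2,363,000 × 0.295 = $697,085
City of Harrowgate: $697,085 × 0.00724 = $5,046.8954
Oakmont County: $697,085 × 0.00357 = $2,488.59345
Community College District: $697,085 × 0.0054 = $3,764.259
Calderon CSD: $697,085 × 0.01582 = $11,027.8847
Levies subtotal = $22,327.63255
After credit = $22,327.63255 − $498 = $21,829.63255
Total = $21,829.63255 + $590 = $22,419.63255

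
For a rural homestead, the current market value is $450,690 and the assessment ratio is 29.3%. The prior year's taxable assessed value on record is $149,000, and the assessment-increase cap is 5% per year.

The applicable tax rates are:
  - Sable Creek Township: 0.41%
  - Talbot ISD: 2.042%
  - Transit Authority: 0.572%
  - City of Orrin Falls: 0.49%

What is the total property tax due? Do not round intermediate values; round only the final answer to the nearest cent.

Uncapped assessed value = $450,690 × 0.293 = $132,052.17
Cap limit = $149,000 × 1.05 = $156,450
Taxable assessed value = min($132,052.17, $156,450) = $132,052.17 (cap does not bind)
Sable Creek Township: $132,052.17 × 0.0041 = $541.413897
Talbot ISD: $132,052.17 × 0.02042 = $2,696.5053114
Transit Authority: $132,052.17 × 0.00572 = $755.3384124
City of Orrin Falls: $132,052.17 × 0.0049 = $647.055633
Total = $4,640.3132538

$4,640.31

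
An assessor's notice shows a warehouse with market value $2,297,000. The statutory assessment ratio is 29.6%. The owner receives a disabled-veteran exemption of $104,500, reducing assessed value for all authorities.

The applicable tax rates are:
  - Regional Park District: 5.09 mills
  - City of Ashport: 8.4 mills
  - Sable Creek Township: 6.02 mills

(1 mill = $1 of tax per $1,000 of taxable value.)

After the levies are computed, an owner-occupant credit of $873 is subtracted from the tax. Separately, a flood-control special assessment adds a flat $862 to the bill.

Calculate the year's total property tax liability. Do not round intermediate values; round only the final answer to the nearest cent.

$11,215.29

Assessed value = $2,297,000 × 0.296 = $679,912
Taxable value = $679,912 − $104,500 = $575,412
Regional Park District: $575,412 × 0.00509 = $2,928.84708
City of Ashport: $575,412 × 0.0084 = $4,833.4608
Sable Creek Township: $575,412 × 0.00602 = $3,463.98024
Levies subtotal = $11,226.28812
After credit = $11,226.28812 − $873 = $10,353.28812
Total = $10,353.28812 + $862 = $11,215.28812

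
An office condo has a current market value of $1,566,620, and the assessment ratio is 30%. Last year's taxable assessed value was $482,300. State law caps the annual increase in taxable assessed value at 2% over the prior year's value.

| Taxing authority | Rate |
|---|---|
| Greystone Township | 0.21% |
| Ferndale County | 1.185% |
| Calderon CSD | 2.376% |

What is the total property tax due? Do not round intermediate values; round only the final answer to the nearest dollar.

$17,723

Uncapped assessed value = $1,566,620 × 0.3 = $469,986
Cap limit = $482,300 × 1.02 = $491,946
Taxable assessed value = min($469,986, $491,946) = $469,986 (cap does not bind)
Greystone Township: $469,986 × 0.0021 = $986.9706
Ferndale County: $469,986 × 0.01185 = $5,569.3341
Calderon CSD: $469,986 × 0.02376 = $11,166.86736
Total = $17,723.17206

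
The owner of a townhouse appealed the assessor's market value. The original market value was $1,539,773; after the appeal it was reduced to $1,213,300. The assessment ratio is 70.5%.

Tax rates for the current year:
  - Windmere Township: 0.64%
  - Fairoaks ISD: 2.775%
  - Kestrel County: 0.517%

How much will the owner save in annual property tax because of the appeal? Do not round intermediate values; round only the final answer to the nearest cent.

$9,050.03

Old assessed value = $1,539,773 × 0.705 = $1,085,539.965
New assessed value = $1,213,300 × 0.705 = $855,376.5
Combined rate = 0.0064 + 0.02775 + 0.00517 = 0.03932
Old tax = $1,085,539.965 × 0.03932 = $42,683.4314238
New tax = $855,376.5 × 0.03932 = $33,633.40398
Reduction = $42,683.4314238 − $33,633.40398 = $9,050.0274438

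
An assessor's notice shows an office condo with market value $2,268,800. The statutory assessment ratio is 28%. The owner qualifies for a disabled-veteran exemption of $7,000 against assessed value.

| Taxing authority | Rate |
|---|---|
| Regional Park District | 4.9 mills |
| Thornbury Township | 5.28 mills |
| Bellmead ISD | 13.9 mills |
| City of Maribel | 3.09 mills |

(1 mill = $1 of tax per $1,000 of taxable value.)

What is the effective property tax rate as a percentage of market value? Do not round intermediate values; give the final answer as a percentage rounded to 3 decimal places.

Assessed value = $2,268,800 × 0.28 = $635,264
Taxable value = $635,264 − $7,000 = $628,264
Regional Park District: $628,264 × 0.0049 = $3,078.4936
Thornbury Township: $628,264 × 0.00528 = $3,317.23392
Bellmead ISD: $628,264 × 0.0139 = $8,732.8696
City of Maribel: $628,264 × 0.00309 = $1,941.33576
Total tax = $17,069.93288
Effective rate = $17,069.93288 ÷ $2,268,800 = 0.752% of market value

0.752%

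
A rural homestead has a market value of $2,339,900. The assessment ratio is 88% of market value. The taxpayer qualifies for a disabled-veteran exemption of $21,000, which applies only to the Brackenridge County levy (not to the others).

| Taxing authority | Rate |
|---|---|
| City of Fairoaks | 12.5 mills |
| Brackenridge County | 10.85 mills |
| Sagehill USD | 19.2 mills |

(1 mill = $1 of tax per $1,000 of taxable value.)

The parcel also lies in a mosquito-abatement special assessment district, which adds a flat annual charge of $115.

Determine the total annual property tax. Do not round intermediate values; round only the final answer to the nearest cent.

Assessed value = $2,339,900 × 0.88 = $2,059,112
City of Fairoaks: $2,059,112 × 0.0125 = $25,738.9
Brackenridge County: ($2,059,112 − $21,000) × 0.01085 = $2,038,112 × 0.01085 = $22,113.5152
Sagehill USD: $2,059,112 × 0.0192 = $39,534.9504
Levies subtotal = $87,387.3656
Total = $87,387.3656 + $115 = $87,502.3656

$87,502.37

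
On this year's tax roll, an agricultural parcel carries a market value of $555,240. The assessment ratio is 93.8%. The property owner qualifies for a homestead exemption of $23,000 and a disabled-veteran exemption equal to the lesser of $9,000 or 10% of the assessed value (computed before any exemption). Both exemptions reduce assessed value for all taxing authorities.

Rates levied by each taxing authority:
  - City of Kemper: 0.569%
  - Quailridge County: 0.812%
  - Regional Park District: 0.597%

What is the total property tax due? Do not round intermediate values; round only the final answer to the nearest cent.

$9,668.76

Assessed value = $555,240 × 0.938 = $520,815.12
Disabled-veteran exemption = min($9,000, 10% × $520,815.12) = min($9,000, $52,081.512) = $9,000 (dollar cap binds)
Taxable value = $520,815.12 − $23,000 − $9,000 = $488,815.12
City of Kemper: $488,815.12 × 0.00569 = $2,781.3580328
Quailridge County: $488,815.12 × 0.00812 = $3,969.1787744
Regional Park District: $488,815.12 × 0.00597 = $2,918.2262664
Total = $9,668.7630736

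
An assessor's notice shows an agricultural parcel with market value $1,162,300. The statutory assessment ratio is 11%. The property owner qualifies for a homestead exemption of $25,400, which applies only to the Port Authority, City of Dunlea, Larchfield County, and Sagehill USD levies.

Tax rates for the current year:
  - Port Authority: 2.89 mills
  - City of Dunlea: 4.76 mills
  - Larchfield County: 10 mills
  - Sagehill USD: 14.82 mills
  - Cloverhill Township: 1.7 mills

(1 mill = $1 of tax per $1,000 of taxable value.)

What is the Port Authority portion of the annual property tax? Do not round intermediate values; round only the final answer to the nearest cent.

Assessed value = $1,162,300 × 0.11 = $127,853
Port Authority taxable value = $127,853 − $25,400 = $102,453
Port Authority levy = $102,453 × 0.00289 = $296.08917

$296.09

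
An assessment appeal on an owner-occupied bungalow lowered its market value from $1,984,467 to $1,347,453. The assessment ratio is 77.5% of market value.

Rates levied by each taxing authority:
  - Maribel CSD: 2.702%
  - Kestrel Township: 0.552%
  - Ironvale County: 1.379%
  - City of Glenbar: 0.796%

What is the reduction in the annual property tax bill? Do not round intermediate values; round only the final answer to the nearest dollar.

Old assessed value = $1,984,467 × 0.775 = $1,537,961.925
New assessed value = $1,347,453 × 0.775 = $1,044,276.075
Combined rate = 0.02702 + 0.00552 + 0.01379 + 0.00796 = 0.05429
Old tax = $1,537,961.925 × 0.05429 = $83,495.95290825
New tax = $1,044,276.075 × 0.05429 = $56,693.74811175
Reduction = $83,495.95290825 − $56,693.74811175 = $26,802.2047965

$26,802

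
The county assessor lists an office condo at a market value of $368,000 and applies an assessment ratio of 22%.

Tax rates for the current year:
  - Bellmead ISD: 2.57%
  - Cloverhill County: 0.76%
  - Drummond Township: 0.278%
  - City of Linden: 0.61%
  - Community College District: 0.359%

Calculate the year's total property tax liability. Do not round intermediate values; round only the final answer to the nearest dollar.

Assessed value = $368,000 × 0.22 = $80,960
Bellmead ISD: $80,960 × 0.0257 = $2,080.672
Cloverhill County: $80,960 × 0.0076 = $615.296
Drummond Township: $80,960 × 0.00278 = $225.0688
City of Linden: $80,960 × 0.0061 = $493.856
Community College District: $80,960 × 0.00359 = $290.6464
Total = $2,080.672 + $615.296 + $225.0688 + $493.856 + $290.6464 = $3,705.5392

$3,706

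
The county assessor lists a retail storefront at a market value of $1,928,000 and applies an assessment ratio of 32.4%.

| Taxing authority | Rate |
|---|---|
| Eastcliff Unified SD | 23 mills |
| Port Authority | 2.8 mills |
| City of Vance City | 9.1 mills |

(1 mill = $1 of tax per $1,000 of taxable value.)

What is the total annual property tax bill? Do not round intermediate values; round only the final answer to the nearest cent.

Assessed value = $1,928,000 × 0.324 = $624,672
Eastcliff Unified SD: $624,672 × 0.023 = $14,367.456
Port Authority: $624,672 × 0.0028 = $1,749.0816
City of Vance City: $624,672 × 0.0091 = $5,684.5152
Total = $14,367.456 + $1,749.0816 + $5,684.5152 = $21,801.0528

$21,801.05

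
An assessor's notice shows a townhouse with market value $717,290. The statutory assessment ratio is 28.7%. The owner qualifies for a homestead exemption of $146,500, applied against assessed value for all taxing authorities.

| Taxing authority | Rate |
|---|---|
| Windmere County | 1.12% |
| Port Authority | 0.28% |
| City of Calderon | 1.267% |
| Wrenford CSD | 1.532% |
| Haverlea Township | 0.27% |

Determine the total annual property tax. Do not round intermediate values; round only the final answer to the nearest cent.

$2,652.90

Assessed value = $717,290 × 0.287 = $205,862.23
Taxable value = $205,862.23 − $146,500 = $59,362.23
Windmere County: $59,362.23 × 0.0112 = $664.856976
Port Authority: $59,362.23 × 0.0028 = $166.214244
City of Calderon: $59,362.23 × 0.01267 = $752.1194541
Wrenford CSD: $59,362.23 × 0.01532 = $909.4293636
Haverlea Township: $59,362.23 × 0.0027 = $160.278021
Total = $664.856976 + $166.214244 + $752.1194541 + $909.4293636 + $160.278021 = $2,652.8980587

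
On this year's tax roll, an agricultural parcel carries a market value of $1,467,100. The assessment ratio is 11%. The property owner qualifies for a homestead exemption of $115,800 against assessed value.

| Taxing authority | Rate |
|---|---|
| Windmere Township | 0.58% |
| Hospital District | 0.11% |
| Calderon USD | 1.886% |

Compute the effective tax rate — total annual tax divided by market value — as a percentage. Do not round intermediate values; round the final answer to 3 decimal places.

0.080%

Assessed value = $1,467,100 × 0.11 = $161,381
Taxable value = $161,381 − $115,800 = $45,581
Windmere Township: $45,581 × 0.0058 = $264.3698
Hospital District: $45,581 × 0.0011 = $50.1391
Calderon USD: $45,581 × 0.01886 = $859.65766
Total tax = $1,174.16656
Effective rate = $1,174.16656 ÷ $1,467,100 = 0.080% of market value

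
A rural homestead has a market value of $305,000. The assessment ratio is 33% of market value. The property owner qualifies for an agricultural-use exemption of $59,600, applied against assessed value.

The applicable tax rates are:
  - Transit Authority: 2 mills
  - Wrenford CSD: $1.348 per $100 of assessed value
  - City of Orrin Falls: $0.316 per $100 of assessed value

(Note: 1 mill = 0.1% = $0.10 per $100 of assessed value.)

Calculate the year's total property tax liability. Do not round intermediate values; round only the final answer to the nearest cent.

Assessed value = $305,000 × 0.33 = $100,650
Taxable value = $100,650 − $59,600 = $41,050
Transit Authority: $41,050 × 0.002 = $82.1
Wrenford CSD: $41,050 × 0.01348 = $553.354
City of Orrin Falls: $41,050 × 0.00316 = $129.718
Total = $765.172

$765.17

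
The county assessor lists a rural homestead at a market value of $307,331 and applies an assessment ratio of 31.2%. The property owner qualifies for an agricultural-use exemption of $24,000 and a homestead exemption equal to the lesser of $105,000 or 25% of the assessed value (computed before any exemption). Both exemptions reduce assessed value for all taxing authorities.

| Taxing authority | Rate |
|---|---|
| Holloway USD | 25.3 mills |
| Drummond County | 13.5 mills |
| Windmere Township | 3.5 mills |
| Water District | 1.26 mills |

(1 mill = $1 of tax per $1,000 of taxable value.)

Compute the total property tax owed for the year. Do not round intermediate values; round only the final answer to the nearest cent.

$2,087.20

Assessed value = $307,331 × 0.312 = $95,887.272
Homestead exemption = min($105,000, 25% × $95,887.272) = min($105,000, $23,971.818) = $23,971.818 (percentage binds)
Taxable value = $95,887.272 − $24,000 − $23,971.818 = $47,915.454
Holloway USD: $47,915.454 × 0.0253 = $1,212.2609862
Drummond County: $47,915.454 × 0.0135 = $646.858629
Windmere Township: $47,915.454 × 0.0035 = $167.704089
Water District: $47,915.454 × 0.00126 = $60.37347204
Total = $2,087.19717624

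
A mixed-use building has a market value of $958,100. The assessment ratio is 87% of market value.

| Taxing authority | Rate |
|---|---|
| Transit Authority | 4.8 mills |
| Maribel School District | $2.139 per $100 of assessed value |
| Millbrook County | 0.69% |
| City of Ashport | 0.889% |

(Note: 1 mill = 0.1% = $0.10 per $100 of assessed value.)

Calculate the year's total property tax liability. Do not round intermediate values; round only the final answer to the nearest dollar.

$34,992

Assessed value = $958,100 × 0.87 = $833,547
Transit Authority: $833,547 × 0.0048 = $4,001.0256
Maribel School District: $833,547 × 0.02139 = $17,829.57033
Millbrook County: $833,547 × 0.0069 = $5,751.4743
City of Ashport: $833,547 × 0.00889 = $7,410.23283
Total = $34,992.30306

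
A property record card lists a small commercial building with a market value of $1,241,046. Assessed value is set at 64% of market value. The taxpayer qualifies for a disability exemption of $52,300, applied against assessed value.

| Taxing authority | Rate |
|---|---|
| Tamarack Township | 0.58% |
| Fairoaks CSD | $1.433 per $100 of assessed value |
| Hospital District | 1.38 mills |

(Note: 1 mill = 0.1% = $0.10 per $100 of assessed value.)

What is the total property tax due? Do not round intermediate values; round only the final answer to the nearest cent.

Assessed value = $1,241,046 × 0.64 = $794,269.44
Taxable value = $794,269.44 − $52,300 = $741,969.44
Tamarack Township: $741,969.44 × 0.0058 = $4,303.422752
Fairoaks CSD: $741,969.44 × 0.01433 = $10,632.4220752
Hospital District: $741,969.44 × 0.00138 = $1,023.9178272
Total = $15,959.7626544

$15,959.76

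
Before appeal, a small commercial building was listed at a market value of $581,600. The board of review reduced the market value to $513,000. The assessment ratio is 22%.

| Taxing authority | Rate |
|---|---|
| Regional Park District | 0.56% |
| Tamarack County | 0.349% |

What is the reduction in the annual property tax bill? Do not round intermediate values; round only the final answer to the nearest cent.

$137.19

Old assessed value = $581,600 × 0.22 = $127,952
New assessed value = $513,000 × 0.22 = $112,860
Combined rate = 0.0056 + 0.00349 = 0.00909
Old tax = $127,952 × 0.00909 = $1,163.08368
New tax = $112,860 × 0.00909 = $1,025.8974
Reduction = $1,163.08368 − $1,025.8974 = $137.18628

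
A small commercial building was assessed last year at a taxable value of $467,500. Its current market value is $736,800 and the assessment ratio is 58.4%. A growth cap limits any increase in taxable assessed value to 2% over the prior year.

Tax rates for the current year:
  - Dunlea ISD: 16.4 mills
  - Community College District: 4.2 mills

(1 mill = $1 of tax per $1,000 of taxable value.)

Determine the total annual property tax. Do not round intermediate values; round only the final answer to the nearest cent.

$8,864.00

Uncapped assessed value = $736,800 × 0.584 = $430,291.2
Cap limit = $467,500 × 1.02 = $476,850
Taxable assessed value = min($430,291.2, $476,850) = $430,291.2 (cap does not bind)
Dunlea ISD: $430,291.2 × 0.0164 = $7,056.77568
Community College District: $430,291.2 × 0.0042 = $1,807.22304
Total = $8,863.99872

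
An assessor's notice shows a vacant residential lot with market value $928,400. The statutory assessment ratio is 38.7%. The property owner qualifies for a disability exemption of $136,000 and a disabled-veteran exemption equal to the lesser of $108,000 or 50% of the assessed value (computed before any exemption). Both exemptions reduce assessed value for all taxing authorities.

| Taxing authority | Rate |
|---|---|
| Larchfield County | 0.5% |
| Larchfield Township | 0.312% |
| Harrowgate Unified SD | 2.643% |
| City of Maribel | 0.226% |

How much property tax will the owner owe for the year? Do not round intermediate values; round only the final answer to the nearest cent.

$4,243.85

Assessed value = $928,400 × 0.387 = $359,290.8
Disabled-veteran exemption = min($108,000, 50% × $359,290.8) = min($108,000, $179,645.4) = $108,000 (dollar cap binds)
Taxable value = $359,290.8 − $136,000 − $108,000 = $115,290.8
Larchfield County: $115,290.8 × 0.005 = $576.454
Larchfield Township: $115,290.8 × 0.00312 = $359.707296
Harrowgate Unified SD: $115,290.8 × 0.02643 = $3,047.135844
City of Maribel: $115,290.8 × 0.00226 = $260.557208
Total = $4,243.854348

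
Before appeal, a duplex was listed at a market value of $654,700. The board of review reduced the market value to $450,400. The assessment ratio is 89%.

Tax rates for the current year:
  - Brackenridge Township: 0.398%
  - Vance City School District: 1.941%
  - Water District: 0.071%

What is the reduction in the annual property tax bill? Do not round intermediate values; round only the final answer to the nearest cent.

Old assessed value = $654,700 × 0.89 = $582,683
New assessed value = $450,400 × 0.89 = $400,856
Combined rate = 0.00398 + 0.01941 + 0.00071 = 0.0241
Old tax = $582,683 × 0.0241 = $14,042.6603
New tax = $400,856 × 0.0241 = $9,660.6296
Reduction = $14,042.6603 − $9,660.6296 = $4,382.0307

$4,382.03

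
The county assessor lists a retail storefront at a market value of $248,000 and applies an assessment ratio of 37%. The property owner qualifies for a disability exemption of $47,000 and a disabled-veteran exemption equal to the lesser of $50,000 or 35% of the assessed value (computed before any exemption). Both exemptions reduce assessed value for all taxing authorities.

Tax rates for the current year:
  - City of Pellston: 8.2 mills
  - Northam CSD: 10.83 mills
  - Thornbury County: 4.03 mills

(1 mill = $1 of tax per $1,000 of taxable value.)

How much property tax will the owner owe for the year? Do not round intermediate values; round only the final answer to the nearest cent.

$291.57

Assessed value = $248,000 × 0.37 = $91,760
Disabled-veteran exemption = min($50,000, 35% × $91,760) = min($50,000, $32,116) = $32,116 (percentage binds)
Taxable value = $91,760 − $47,000 − $32,116 = $12,644
City of Pellston: $12,644 × 0.0082 = $103.6808
Northam CSD: $12,644 × 0.01083 = $136.93452
Thornbury County: $12,644 × 0.00403 = $50.95532
Total = $291.57064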